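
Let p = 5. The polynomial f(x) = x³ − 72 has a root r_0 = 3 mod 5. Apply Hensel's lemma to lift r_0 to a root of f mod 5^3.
r_2 = 13 (mod 125)

Hensel: r_{i+1} = r_i − f(r_i)/f′(r_i) mod 5^{i+2}, where f′(x) = 3x². Iterate:
  r_0 = 3 (mod 5)
  r_1 = 13 (mod 25)
  r_2 = 13 (mod 125)
Final: r = 13 with f(r) ≡ 0 mod 5^3.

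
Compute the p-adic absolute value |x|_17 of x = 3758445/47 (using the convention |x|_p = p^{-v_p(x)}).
|3758445/47|_17 = 1/83521

Step 1 — compute v_17(x) by factoring powers of 17 out of the numerator and denominator: v_17(3758445/47) = 4. Step 2 — apply |x|_p = p^{-v_p(x)} = 17^{-4} = 1/83521.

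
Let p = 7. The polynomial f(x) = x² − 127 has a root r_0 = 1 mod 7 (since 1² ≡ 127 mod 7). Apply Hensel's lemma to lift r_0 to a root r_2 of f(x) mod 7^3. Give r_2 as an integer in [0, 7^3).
r_2 = 309 (mod 343)

Hensel's recurrence: r_{i+1} = r_i − f(r_i)·(f′(r_i))^{-1} mod 7^{i+2}, with f′(x) = 2x. Iterate:
  r_0 = 1 (mod 7)
  r_1 = 15 (mod 49)
  r_2 = 309 (mod 343)
Final: r_2 = 309, and one checks f(r_2) ≡ 0 mod 7^3.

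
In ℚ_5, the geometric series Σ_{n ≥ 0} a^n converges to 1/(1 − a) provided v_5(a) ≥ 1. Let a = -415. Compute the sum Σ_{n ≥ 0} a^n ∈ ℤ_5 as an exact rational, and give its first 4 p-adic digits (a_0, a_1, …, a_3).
Σ a^n = 1/(1 − a) = 1/416;  first 4 digits = (1, 2, 2, 2)

v_5(a) = 1 ≥ 1, so the series converges in ℤ_5 to 1/(1 − a) = 1/(1 − (-415)) = 1/416. Expand this rational in ℤ_5: compute digits iteratively via d_i = x_i mod 5, x_{i+1} = (x_i − d_i)/5. The first 4 digits are (1, 2, 2, 2).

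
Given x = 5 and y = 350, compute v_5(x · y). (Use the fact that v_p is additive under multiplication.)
v_5(1750) = 3

v_p(x) = 1 (factor: 5 = 5^1 · 1); v_p(y) = 2 (factor: 350 = 5^2 · 14). Additivity: v_p(xy) = v_p(x) + v_p(y) = 1 + 2 = 3. (Direct check: xy = 1750 = 5^3 · (14).)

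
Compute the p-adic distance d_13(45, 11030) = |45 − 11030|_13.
d_13(45, 11030) = 1/2197

Step 1 — x − y = 45 − 11030 = -10985. Step 2 — v_13(-10985) = 3 (factor: -10985 = −(13^3 · 5); the sign does not affect v_p). Step 3 — |x − y|_13 = 13^{-3} = 1/2197.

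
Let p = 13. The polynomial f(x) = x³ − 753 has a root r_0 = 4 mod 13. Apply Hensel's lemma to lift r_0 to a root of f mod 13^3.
r_2 = 1057 (mod 2197)

Hensel: r_{i+1} = r_i − f(r_i)/f′(r_i) mod 13^{i+2}, where f′(x) = 3x². Iterate:
  r_0 = 4 (mod 13)
  r_1 = 43 (mod 169)
  r_2 = 1057 (mod 2197)
Final: r = 1057 with f(r) ≡ 0 mod 13^3.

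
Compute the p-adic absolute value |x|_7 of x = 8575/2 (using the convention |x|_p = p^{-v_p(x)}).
|8575/2|_7 = 1/343

Step 1 — compute v_7(x) by factoring powers of 7 out of the numerator and denominator: v_7(8575/2) = 3. Step 2 — apply |x|_p = p^{-v_p(x)} = 7^{-3} = 1/343.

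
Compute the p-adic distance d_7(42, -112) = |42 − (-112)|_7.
d_7(42, -112) = 1/7

Step 1 — x − y = 42 − (-112) = 154. Step 2 — v_7(154) = 1 (factor: 154 = (7^1 · 22); the sign does not affect v_p). Step 3 — |x − y|_7 = 7^{-1} = 1/7.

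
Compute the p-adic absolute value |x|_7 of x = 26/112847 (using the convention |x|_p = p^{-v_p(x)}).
|26/112847|_7 = 2401

Step 1 — compute v_7(x) by factoring powers of 7 out of the numerator and denominator: v_7(26/112847) = -4. Step 2 — apply |x|_p = p^{-v_p(x)} = 7^{4} = 2401.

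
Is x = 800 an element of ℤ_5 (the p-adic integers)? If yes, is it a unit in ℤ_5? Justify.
x ∈ ℤ_5 but not a unit; v_5(x) = 2 > 0

ℤ_5 = {x ∈ ℚ_5 : v_5(x) ≥ 0} and ℤ_5^× = {x ∈ ℤ_5 : v_5(x) = 0}. Here v_5(800) = v_5(num) − v_5(den) = 2; compare against these criteria.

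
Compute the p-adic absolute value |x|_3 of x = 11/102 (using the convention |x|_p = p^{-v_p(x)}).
|11/102|_3 = 3

Step 1 — compute v_3(x) by factoring powers of 3 out of the numerator and denominator: v_3(11/102) = -1. Step 2 — apply |x|_p = p^{-v_p(x)} = 3^{1} = 3.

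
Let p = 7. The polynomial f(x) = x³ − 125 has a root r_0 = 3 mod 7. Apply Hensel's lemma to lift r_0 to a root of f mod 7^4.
r_3 = 1963 (mod 2401)

Hensel: r_{i+1} = r_i − f(r_i)/f′(r_i) mod 7^{i+2}, where f′(x) = 3x². Iterate:
  r_0 = 3 (mod 7)
  r_1 = 3 (mod 49)
  r_2 = 248 (mod 343)
  r_3 = 1963 (mod 2401)
Final: r = 1963 with f(r) ≡ 0 mod 7^4.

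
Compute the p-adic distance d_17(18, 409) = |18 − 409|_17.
d_17(18, 409) = 1/17

Step 1 — x − y = 18 − 409 = -391. Step 2 — v_17(-391) = 1 (factor: -391 = −(17^1 · 23); the sign does not affect v_p). Step 3 — |x − y|_17 = 17^{-1} = 1/17.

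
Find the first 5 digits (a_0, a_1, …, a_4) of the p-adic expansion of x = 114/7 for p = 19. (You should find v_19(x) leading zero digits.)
(a_0, …, a_4) = (0, 9, 5, 16, 10)

v_19(114/7) = 1, so a_0 = ... = a_0 = 0. Factor out: x = 19^1 · u with u = 6/7 a unit in ℤ_19. Expand u iteratively via a_{v+i} = u_i mod 19, u_{i+1} = (u_i − a_{v+i})/19:
  u_0 = 6/7;  a_1 = 9;  u_1 = (u_0 − 9)/19 = -3/7
  u_1 = -3/7;  a_2 = 5;  u_2 = (u_1 − 5)/19 = -2/7
  u_2 = -2/7;  a_3 = 16;  u_3 = (u_2 − 16)/19 = -6/7
  u_3 = -6/7;  a_4 = 10;  u_4 = (u_3 − 10)/19 = -4/7
Digits: (0, 9, 5, 16, 10).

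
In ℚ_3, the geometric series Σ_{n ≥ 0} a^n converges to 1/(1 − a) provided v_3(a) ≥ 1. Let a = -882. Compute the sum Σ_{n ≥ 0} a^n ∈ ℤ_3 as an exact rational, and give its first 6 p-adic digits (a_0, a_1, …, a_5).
Σ a^n = 1/(1 − a) = 1/883;  first 6 digits = (1, 0, 1, 0, 2, 2)

v_3(a) = 2 ≥ 1, so the series converges in ℤ_3 to 1/(1 − a) = 1/(1 − (-882)) = 1/883. Expand this rational in ℤ_3: compute digits iteratively via d_i = x_i mod 3, x_{i+1} = (x_i − d_i)/3. The first 6 digits are (1, 0, 1, 0, 2, 2).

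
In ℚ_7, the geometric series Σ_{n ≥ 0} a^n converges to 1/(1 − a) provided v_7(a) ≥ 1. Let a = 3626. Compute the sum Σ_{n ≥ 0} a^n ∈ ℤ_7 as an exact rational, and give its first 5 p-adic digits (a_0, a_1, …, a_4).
Σ a^n = 1/(1 − a) = -1/3625;  first 5 digits = (1, 0, 4, 3, 3)

v_7(a) = 2 ≥ 1, so the series converges in ℤ_7 to 1/(1 − a) = 1/(1 − 3626) = -1/3625. Expand this rational in ℤ_7: compute digits iteratively via d_i = x_i mod 7, x_{i+1} = (x_i − d_i)/7. The first 5 digits are (1, 0, 4, 3, 3).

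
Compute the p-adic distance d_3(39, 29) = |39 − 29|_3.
d_3(39, 29) = 1

Step 1 — x − y = 39 − 29 = 10. Step 2 — v_3(10) = 0 (factor: 10 = (3^0 · 10); the sign does not affect v_p). Step 3 — |x − y|_3 = 3^{0} = 1.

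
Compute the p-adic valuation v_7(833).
v_7(833) = 2

v_7(n) is the largest exponent k such that 7^k divides n. Factor out: 833 = 7^2 · 17. (Sign doesn't affect v_p.) So v_7(833) = 2.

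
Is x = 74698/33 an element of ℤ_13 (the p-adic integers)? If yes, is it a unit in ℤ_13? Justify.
x ∈ ℤ_13 but not a unit; v_13(x) = 3 > 0

ℤ_13 = {x ∈ ℚ_13 : v_13(x) ≥ 0} and ℤ_13^× = {x ∈ ℤ_13 : v_13(x) = 0}. Here v_13(74698/33) = v_13(num) − v_13(den) = 3; compare against these criteria.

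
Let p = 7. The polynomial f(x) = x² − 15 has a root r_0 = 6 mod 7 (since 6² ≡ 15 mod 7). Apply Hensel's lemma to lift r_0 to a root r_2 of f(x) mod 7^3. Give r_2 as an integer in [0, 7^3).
r_2 = 188 (mod 343)

Hensel's recurrence: r_{i+1} = r_i − f(r_i)·(f′(r_i))^{-1} mod 7^{i+2}, with f′(x) = 2x. Iterate:
  r_0 = 6 (mod 7)
  r_1 = 41 (mod 49)
  r_2 = 188 (mod 343)
Final: r_2 = 188, and one checks f(r_2) ≡ 0 mod 7^3.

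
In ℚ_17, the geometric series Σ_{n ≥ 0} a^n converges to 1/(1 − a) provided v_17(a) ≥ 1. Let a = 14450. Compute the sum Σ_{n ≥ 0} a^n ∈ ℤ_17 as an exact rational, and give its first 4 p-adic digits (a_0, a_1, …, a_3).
Σ a^n = 1/(1 − a) = -1/14449;  first 4 digits = (1, 0, 16, 2)

v_17(a) = 2 ≥ 1, so the series converges in ℤ_17 to 1/(1 − a) = 1/(1 − 14450) = -1/14449. Expand this rational in ℤ_17: compute digits iteratively via d_i = x_i mod 17, x_{i+1} = (x_i − d_i)/17. The first 4 digits are (1, 0, 16, 2).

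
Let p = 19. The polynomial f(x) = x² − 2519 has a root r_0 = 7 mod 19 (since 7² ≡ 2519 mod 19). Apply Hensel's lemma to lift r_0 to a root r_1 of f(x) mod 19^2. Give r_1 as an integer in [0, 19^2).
r_1 = 235 (mod 361)

Hensel's recurrence: r_{i+1} = r_i − f(r_i)·(f′(r_i))^{-1} mod 19^{i+2}, with f′(x) = 2x. Iterate:
  r_0 = 7 (mod 19)
  r_1 = 235 (mod 361)
Final: r_1 = 235, and one checks f(r_1) ≡ 0 mod 19^2.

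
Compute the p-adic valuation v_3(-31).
v_3(-31) = 0

v_3(n) is the largest exponent k such that 3^k divides n. Factor out: -31 = -3^0 · 31. (Sign doesn't affect v_p.) So v_3(-31) = 0.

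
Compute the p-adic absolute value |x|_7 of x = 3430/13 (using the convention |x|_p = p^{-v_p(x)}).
|3430/13|_7 = 1/343

Step 1 — compute v_7(x) by factoring powers of 7 out of the numerator and denominator: v_7(3430/13) = 3. Step 2 — apply |x|_p = p^{-v_p(x)} = 7^{-3} = 1/343.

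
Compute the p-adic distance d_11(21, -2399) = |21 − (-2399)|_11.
d_11(21, -2399) = 1/121

Step 1 — x − y = 21 − (-2399) = 2420. Step 2 — v_11(2420) = 2 (factor: 2420 = (11^2 · 20); the sign does not affect v_p). Step 3 — |x − y|_11 = 11^{-2} = 1/121.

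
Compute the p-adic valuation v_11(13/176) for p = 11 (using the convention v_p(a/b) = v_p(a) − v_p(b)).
v_11(13/176) = -1

Factor powers of 11 from the numerator and denominator of the reduced fraction: 13 = 11^0 · 13 and 176 = 11^1 · 16. Apply v_p(a/b) = v_p(a) − v_p(b): v_11(13/176) = 0 − 1 = -1.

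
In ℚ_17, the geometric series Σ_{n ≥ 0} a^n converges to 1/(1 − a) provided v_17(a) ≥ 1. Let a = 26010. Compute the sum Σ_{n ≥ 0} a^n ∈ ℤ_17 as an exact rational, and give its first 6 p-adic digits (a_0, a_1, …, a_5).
Σ a^n = 1/(1 − a) = -1/26009;  first 6 digits = (1, 0, 5, 5, 8, 0)

v_17(a) = 2 ≥ 1, so the series converges in ℤ_17 to 1/(1 − a) = 1/(1 − 26010) = -1/26009. Expand this rational in ℤ_17: compute digits iteratively via d_i = x_i mod 17, x_{i+1} = (x_i − d_i)/17. The first 6 digits are (1, 0, 5, 5, 8, 0).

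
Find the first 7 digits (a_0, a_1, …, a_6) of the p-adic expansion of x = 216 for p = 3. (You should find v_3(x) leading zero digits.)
(a_0, …, a_6) = (0, 0, 0, 2, 2, 0, 0)

v_3(216) = 3, so a_0 = ... = a_2 = 0. Factor out: x = 3^3 · u with u = 8 a unit in ℤ_3. Expand u iteratively via a_{v+i} = u_i mod 3, u_{i+1} = (u_i − a_{v+i})/3:
  u_0 = 8;  a_3 = 2;  u_1 = (u_0 − 2)/3 = 2
  u_1 = 2;  a_4 = 2;  u_2 = (u_1 − 2)/3 = 0
  u_2 = 0;  a_5 = 0;  u_3 = (u_2 − 0)/3 = 0
  u_3 = 0;  a_6 = 0;  u_4 = (u_3 − 0)/3 = 0
Digits: (0, 0, 0, 2, 2, 0, 0).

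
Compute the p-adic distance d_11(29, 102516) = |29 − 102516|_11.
d_11(29, 102516) = 1/14641

Step 1 — x − y = 29 − 102516 = -102487. Step 2 — v_11(-102487) = 4 (factor: -102487 = −(11^4 · 7); the sign does not affect v_p). Step 3 — |x − y|_11 = 11^{-4} = 1/14641.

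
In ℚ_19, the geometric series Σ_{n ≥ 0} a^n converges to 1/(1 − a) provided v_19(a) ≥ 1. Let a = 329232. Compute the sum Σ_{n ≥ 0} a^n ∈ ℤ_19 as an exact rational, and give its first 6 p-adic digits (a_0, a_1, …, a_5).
Σ a^n = 1/(1 − a) = -1/329231;  first 6 digits = (1, 0, 0, 10, 2, 0)

v_19(a) = 3 ≥ 1, so the series converges in ℤ_19 to 1/(1 − a) = 1/(1 − 329232) = -1/329231. Expand this rational in ℤ_19: compute digits iteratively via d_i = x_i mod 19, x_{i+1} = (x_i − d_i)/19. The first 6 digits are (1, 0, 0, 10, 2, 0).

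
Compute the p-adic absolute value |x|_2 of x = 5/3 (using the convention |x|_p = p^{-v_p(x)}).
|5/3|_2 = 1

Step 1 — compute v_2(x) by factoring powers of 2 out of the numerator and denominator: v_2(5/3) = 0. Step 2 — apply |x|_p = p^{-v_p(x)} = 2^{0} = 1.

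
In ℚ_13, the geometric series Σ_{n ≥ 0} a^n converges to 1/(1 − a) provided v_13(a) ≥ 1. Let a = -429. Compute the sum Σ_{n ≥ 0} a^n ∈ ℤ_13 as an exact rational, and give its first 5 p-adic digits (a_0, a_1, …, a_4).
Σ a^n = 1/(1 − a) = 1/430;  first 5 digits = (1, 6, 7, 0, 7)

v_13(a) = 1 ≥ 1, so the series converges in ℤ_13 to 1/(1 − a) = 1/(1 − (-429)) = 1/430. Expand this rational in ℤ_13: compute digits iteratively via d_i = x_i mod 13, x_{i+1} = (x_i − d_i)/13. The first 5 digits are (1, 6, 7, 0, 7).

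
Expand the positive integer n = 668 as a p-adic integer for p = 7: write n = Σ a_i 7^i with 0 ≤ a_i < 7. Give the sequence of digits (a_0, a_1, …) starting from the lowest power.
(a_0, a_1, …) = (3, 4, 6, 1)

Repeated division by 7 gives the digits low-to-high: 668 = 3 + 4·7^1 + 6·7^2 + 1·7^3. Digit sequence: (3, 4, 6, 1).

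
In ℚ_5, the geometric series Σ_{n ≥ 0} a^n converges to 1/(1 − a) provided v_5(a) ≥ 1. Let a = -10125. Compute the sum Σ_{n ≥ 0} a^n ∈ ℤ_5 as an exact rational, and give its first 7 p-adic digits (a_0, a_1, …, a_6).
Σ a^n = 1/(1 − a) = 1/10126;  first 7 digits = (1, 0, 0, 4, 3, 1, 0)

v_5(a) = 3 ≥ 1, so the series converges in ℤ_5 to 1/(1 − a) = 1/(1 − (-10125)) = 1/10126. Expand this rational in ℤ_5: compute digits iteratively via d_i = x_i mod 5, x_{i+1} = (x_i − d_i)/5. The first 7 digits are (1, 0, 0, 4, 3, 1, 0).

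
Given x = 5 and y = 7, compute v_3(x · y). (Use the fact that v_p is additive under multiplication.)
v_3(35) = 0

v_p(x) = 0 (factor: 5 = 3^0 · 5); v_p(y) = 0 (factor: 7 = 3^0 · 7). Additivity: v_p(xy) = v_p(x) + v_p(y) = 0 + 0 = 0. (Direct check: xy = 35 = 3^0 · (35).)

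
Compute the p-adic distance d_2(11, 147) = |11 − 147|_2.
d_2(11, 147) = 1/8

Step 1 — x − y = 11 − 147 = -136. Step 2 — v_2(-136) = 3 (factor: -136 = −(2^3 · 17); the sign does not affect v_p). Step 3 — |x − y|_2 = 2^{-3} = 1/8.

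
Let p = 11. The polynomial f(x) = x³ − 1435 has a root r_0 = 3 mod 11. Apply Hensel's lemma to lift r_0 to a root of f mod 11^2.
r_1 = 91 (mod 121)

Hensel: r_{i+1} = r_i − f(r_i)/f′(r_i) mod 11^{i+2}, where f′(x) = 3x². Iterate:
  r_0 = 3 (mod 11)
  r_1 = 91 (mod 121)
Final: r = 91 with f(r) ≡ 0 mod 11^2.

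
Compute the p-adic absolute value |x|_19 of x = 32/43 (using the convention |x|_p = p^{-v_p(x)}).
|32/43|_19 = 1

Step 1 — compute v_19(x) by factoring powers of 19 out of the numerator and denominator: v_19(32/43) = 0. Step 2 — apply |x|_p = p^{-v_p(x)} = 19^{0} = 1.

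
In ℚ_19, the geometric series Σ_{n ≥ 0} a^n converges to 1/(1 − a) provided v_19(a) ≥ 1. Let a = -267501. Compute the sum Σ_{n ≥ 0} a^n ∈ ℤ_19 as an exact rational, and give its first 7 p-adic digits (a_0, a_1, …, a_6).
Σ a^n = 1/(1 − a) = 1/267502;  first 7 digits = (1, 0, 0, 18, 16, 18, 0)

v_19(a) = 3 ≥ 1, so the series converges in ℤ_19 to 1/(1 − a) = 1/(1 − (-267501)) = 1/267502. Expand this rational in ℤ_19: compute digits iteratively via d_i = x_i mod 19, x_{i+1} = (x_i − d_i)/19. The first 7 digits are (1, 0, 0, 18, 16, 18, 0).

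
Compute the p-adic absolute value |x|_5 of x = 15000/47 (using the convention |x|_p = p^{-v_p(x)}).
|15000/47|_5 = 1/625

Step 1 — compute v_5(x) by factoring powers of 5 out of the numerator and denominator: v_5(15000/47) = 4. Step 2 — apply |x|_p = p^{-v_p(x)} = 5^{-4} = 1/625.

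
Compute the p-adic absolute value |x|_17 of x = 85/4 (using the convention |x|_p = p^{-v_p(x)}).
|85/4|_17 = 1/17

Step 1 — compute v_17(x) by factoring powers of 17 out of the numerator and denominator: v_17(85/4) = 1. Step 2 — apply |x|_p = p^{-v_p(x)} = 17^{-1} = 1/17.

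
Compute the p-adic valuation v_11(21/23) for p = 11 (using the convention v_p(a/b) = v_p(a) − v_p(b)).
v_11(21/23) = 0

Factor powers of 11 from the numerator and denominator of the reduced fraction: 21 = 11^0 · 21 and 23 = 11^0 · 23. Apply v_p(a/b) = v_p(a) − v_p(b): v_11(21/23) = 0 − 0 = 0.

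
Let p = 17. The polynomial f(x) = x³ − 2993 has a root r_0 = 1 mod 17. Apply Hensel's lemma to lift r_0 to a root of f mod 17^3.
r_2 = 1480 (mod 4913)

Hensel: r_{i+1} = r_i − f(r_i)/f′(r_i) mod 17^{i+2}, where f′(x) = 3x². Iterate:
  r_0 = 1 (mod 17)
  r_1 = 35 (mod 289)
  r_2 = 1480 (mod 4913)
Final: r = 1480 with f(r) ≡ 0 mod 17^3.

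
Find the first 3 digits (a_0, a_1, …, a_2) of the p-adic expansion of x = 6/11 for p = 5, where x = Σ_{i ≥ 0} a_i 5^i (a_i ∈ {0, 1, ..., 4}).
(a_0, …, a_2) = (1, 4, 1)

v_5(6/11) = 0 (numerator and denominator both coprime to 5), so x ∈ ℤ_5^×. Compute digits iteratively via a_i = x_i mod 5, x_{i+1} = (x_i − a_i)/5, with x_0 = x:
  x_0 = 6/11;  a_0 = 1;  x_1 = (x_0 − 1)/5 = -1/11
  x_1 = -1/11;  a_1 = 4;  x_2 = (x_1 − 4)/5 = -9/11
  x_2 = -9/11;  a_2 = 1;  x_3 = (x_2 − 1)/5 = -4/11
Digits: (1, 4, 1).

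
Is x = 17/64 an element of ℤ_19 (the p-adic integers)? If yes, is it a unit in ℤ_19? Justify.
x ∈ ℤ_19^× (unit); v_19(x) = 0

ℤ_19 = {x ∈ ℚ_19 : v_19(x) ≥ 0} and ℤ_19^× = {x ∈ ℤ_19 : v_19(x) = 0}. Here v_19(17/64) = v_19(num) − v_19(den) = 0; compare against these criteria.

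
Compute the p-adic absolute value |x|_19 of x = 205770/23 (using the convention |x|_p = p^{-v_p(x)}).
|205770/23|_19 = 1/6859

Step 1 — compute v_19(x) by factoring powers of 19 out of the numerator and denominator: v_19(205770/23) = 3. Step 2 — apply |x|_p = p^{-v_p(x)} = 19^{-3} = 1/6859.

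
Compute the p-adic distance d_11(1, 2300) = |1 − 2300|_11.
d_11(1, 2300) = 1/121

Step 1 — x − y = 1 − 2300 = -2299. Step 2 — v_11(-2299) = 2 (factor: -2299 = −(11^2 · 19); the sign does not affect v_p). Step 3 — |x − y|_11 = 11^{-2} = 1/121.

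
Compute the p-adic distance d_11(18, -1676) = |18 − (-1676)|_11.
d_11(18, -1676) = 1/121

Step 1 — x − y = 18 − (-1676) = 1694. Step 2 — v_11(1694) = 2 (factor: 1694 = (11^2 · 14); the sign does not affect v_p). Step 3 — |x − y|_11 = 11^{-2} = 1/121.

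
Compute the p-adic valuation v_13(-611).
v_13(-611) = 1

v_13(n) is the largest exponent k such that 13^k divides n. Factor out: -611 = -13^1 · 47. (Sign doesn't affect v_p.) So v_13(-611) = 1.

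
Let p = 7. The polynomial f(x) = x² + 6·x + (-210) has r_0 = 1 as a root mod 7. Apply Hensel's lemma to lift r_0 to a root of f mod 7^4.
r_3 = 449 (mod 2401)

Hensel: r_{i+1} = r_i − f(r_i)·(f′(r_i))^{-1} mod 7^{i+2}, f′(x) = 2x + 6. Iterate:
  r_0 = 1 (mod 7)
  r_1 = 8 (mod 49)
  r_2 = 106 (mod 343)
  r_3 = 449 (mod 2401)
Final: r = 449 satisfies f(r) ≡ 0 mod 7^4.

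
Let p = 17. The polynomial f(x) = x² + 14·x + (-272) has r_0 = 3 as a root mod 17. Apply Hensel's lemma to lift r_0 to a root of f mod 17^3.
r_2 = 4219 (mod 4913)

Hensel: r_{i+1} = r_i − f(r_i)·(f′(r_i))^{-1} mod 17^{i+2}, f′(x) = 2x + 14. Iterate:
  r_0 = 3 (mod 17)
  r_1 = 173 (mod 289)
  r_2 = 4219 (mod 4913)
Final: r = 4219 satisfies f(r) ≡ 0 mod 17^3.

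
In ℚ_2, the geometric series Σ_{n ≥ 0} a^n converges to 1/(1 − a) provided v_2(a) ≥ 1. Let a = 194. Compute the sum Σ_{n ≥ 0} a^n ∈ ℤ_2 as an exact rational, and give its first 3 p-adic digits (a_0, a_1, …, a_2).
Σ a^n = 1/(1 − a) = -1/193;  first 3 digits = (1, 1, 1)

v_2(a) = 1 ≥ 1, so the series converges in ℤ_2 to 1/(1 − a) = 1/(1 − 194) = -1/193. Expand this rational in ℤ_2: compute digits iteratively via d_i = x_i mod 2, x_{i+1} = (x_i − d_i)/2. The first 3 digits are (1, 1, 1).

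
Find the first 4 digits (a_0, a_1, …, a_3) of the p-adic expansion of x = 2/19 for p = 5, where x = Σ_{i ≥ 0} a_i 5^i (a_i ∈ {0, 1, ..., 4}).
(a_0, …, a_3) = (3, 1, 1, 0)

v_5(2/19) = 0 (numerator and denominator both coprime to 5), so x ∈ ℤ_5^×. Compute digits iteratively via a_i = x_i mod 5, x_{i+1} = (x_i − a_i)/5, with x_0 = x:
  x_0 = 2/19;  a_0 = 3;  x_1 = (x_0 − 3)/5 = -11/19
  x_1 = -11/19;  a_1 = 1;  x_2 = (x_1 − 1)/5 = -6/19
  x_2 = -6/19;  a_2 = 1;  x_3 = (x_2 − 1)/5 = -5/19
  x_3 = -5/19;  a_3 = 0;  x_4 = (x_3 − 0)/5 = -1/19
Digits: (3, 1, 1, 0).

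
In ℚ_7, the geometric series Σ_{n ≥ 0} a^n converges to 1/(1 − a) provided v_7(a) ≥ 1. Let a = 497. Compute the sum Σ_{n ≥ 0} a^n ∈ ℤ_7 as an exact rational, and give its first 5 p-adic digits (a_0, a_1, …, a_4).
Σ a^n = 1/(1 − a) = -1/496;  first 5 digits = (1, 1, 4, 1, 1)

v_7(a) = 1 ≥ 1, so the series converges in ℤ_7 to 1/(1 − a) = 1/(1 − 497) = -1/496. Expand this rational in ℤ_7: compute digits iteratively via d_i = x_i mod 7, x_{i+1} = (x_i − d_i)/7. The first 5 digits are (1, 1, 4, 1, 1).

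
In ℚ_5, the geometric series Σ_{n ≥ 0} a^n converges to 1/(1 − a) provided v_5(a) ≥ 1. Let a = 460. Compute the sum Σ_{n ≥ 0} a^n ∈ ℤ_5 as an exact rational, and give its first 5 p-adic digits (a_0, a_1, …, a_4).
Σ a^n = 1/(1 − a) = -1/459;  first 5 digits = (1, 2, 2, 4, 2)

v_5(a) = 1 ≥ 1, so the series converges in ℤ_5 to 1/(1 − a) = 1/(1 − 460) = -1/459. Expand this rational in ℤ_5: compute digits iteratively via d_i = x_i mod 5, x_{i+1} = (x_i − d_i)/5. The first 5 digits are (1, 2, 2, 4, 2).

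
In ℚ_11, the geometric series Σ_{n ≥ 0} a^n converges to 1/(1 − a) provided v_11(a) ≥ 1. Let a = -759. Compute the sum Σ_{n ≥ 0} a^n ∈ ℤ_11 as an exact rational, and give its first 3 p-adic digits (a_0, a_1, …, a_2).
Σ a^n = 1/(1 − a) = 1/760;  first 3 digits = (1, 8, 2)

v_11(a) = 1 ≥ 1, so the series converges in ℤ_11 to 1/(1 − a) = 1/(1 − (-759)) = 1/760. Expand this rational in ℤ_11: compute digits iteratively via d_i = x_i mod 11, x_{i+1} = (x_i − d_i)/11. The first 3 digits are (1, 8, 2).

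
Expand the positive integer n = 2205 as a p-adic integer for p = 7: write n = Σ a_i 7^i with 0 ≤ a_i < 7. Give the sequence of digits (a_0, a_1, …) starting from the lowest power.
(a_0, a_1, …) = (0, 0, 3, 6)

Repeated division by 7 gives the digits low-to-high: 2205 = 3·7^2 + 6·7^3. Digit sequence: (0, 0, 3, 6).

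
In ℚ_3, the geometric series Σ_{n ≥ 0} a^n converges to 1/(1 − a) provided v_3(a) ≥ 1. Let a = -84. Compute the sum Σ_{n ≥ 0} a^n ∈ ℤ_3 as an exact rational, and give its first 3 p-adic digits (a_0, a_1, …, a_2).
Σ a^n = 1/(1 − a) = 1/85;  first 3 digits = (1, 2, 0)

v_3(a) = 1 ≥ 1, so the series converges in ℤ_3 to 1/(1 − a) = 1/(1 − (-84)) = 1/85. Expand this rational in ℤ_3: compute digits iteratively via d_i = x_i mod 3, x_{i+1} = (x_i − d_i)/3. The first 3 digits are (1, 2, 0).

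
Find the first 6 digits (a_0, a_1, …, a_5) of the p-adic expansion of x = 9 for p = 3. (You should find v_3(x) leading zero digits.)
(a_0, …, a_5) = (0, 0, 1, 0, 0, 0)

v_3(9) = 2, so a_0 = ... = a_1 = 0. Factor out: x = 3^2 · u with u = 1 a unit in ℤ_3. Expand u iteratively via a_{v+i} = u_i mod 3, u_{i+1} = (u_i − a_{v+i})/3:
  u_0 = 1;  a_2 = 1;  u_1 = (u_0 − 1)/3 = 0
  u_1 = 0;  a_3 = 0;  u_2 = (u_1 − 0)/3 = 0
  u_2 = 0;  a_4 = 0;  u_3 = (u_2 − 0)/3 = 0
  u_3 = 0;  a_5 = 0;  u_4 = (u_3 − 0)/3 = 0
Digits: (0, 0, 1, 0, 0, 0).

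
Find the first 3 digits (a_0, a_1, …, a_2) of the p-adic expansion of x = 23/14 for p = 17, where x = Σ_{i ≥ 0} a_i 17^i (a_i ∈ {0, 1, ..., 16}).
(a_0, …, a_2) = (15, 15, 10)

v_17(23/14) = 0 (numerator and denominator both coprime to 17), so x ∈ ℤ_17^×. Compute digits iteratively via a_i = x_i mod 17, x_{i+1} = (x_i − a_i)/17, with x_0 = x:
  x_0 = 23/14;  a_0 = 15;  x_1 = (x_0 − 15)/17 = -11/14
  x_1 = -11/14;  a_1 = 15;  x_2 = (x_1 − 15)/17 = -13/14
  x_2 = -13/14;  a_2 = 10;  x_3 = (x_2 − 10)/17 = -9/14
Digits: (15, 15, 10).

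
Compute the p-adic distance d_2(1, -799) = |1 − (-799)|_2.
d_2(1, -799) = 1/32

Step 1 — x − y = 1 − (-799) = 800. Step 2 — v_2(800) = 5 (factor: 800 = (2^5 · 25); the sign does not affect v_p). Step 3 — |x − y|_2 = 2^{-5} = 1/32.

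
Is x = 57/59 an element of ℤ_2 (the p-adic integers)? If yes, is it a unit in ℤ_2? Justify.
x ∈ ℤ_2^× (unit); v_2(x) = 0

ℤ_2 = {x ∈ ℚ_2 : v_2(x) ≥ 0} and ℤ_2^× = {x ∈ ℤ_2 : v_2(x) = 0}. Here v_2(57/59) = v_2(num) − v_2(den) = 0; compare against these criteria.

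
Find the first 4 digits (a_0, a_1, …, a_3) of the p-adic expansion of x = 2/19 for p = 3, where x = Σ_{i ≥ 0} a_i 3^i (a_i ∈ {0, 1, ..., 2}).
(a_0, …, a_3) = (2, 0, 2, 1)

v_3(2/19) = 0 (numerator and denominator both coprime to 3), so x ∈ ℤ_3^×. Compute digits iteratively via a_i = x_i mod 3, x_{i+1} = (x_i − a_i)/3, with x_0 = x:
  x_0 = 2/19;  a_0 = 2;  x_1 = (x_0 − 2)/3 = -12/19
  x_1 = -12/19;  a_1 = 0;  x_2 = (x_1 − 0)/3 = -4/19
  x_2 = -4/19;  a_2 = 2;  x_3 = (x_2 − 2)/3 = -14/19
  x_3 = -14/19;  a_3 = 1;  x_4 = (x_3 − 1)/3 = -11/19
Digits: (2, 0, 2, 1).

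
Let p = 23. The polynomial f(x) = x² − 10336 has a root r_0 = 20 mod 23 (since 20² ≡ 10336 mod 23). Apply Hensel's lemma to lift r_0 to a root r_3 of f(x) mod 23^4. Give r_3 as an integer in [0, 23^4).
r_3 = 65547 (mod 279841)

Hensel's recurrence: r_{i+1} = r_i − f(r_i)·(f′(r_i))^{-1} mod 23^{i+2}, with f′(x) = 2x. Iterate:
  r_0 = 20 (mod 23)
  r_1 = 480 (mod 529)
  r_2 = 4712 (mod 12167)
  r_3 = 65547 (mod 279841)
Final: r_3 = 65547, and one checks f(r_3) ≡ 0 mod 23^4.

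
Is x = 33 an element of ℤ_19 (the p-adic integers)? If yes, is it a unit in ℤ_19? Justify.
x ∈ ℤ_19^× (unit); v_19(x) = 0

ℤ_19 = {x ∈ ℚ_19 : v_19(x) ≥ 0} and ℤ_19^× = {x ∈ ℤ_19 : v_19(x) = 0}. Here v_19(33) = v_19(num) − v_19(den) = 0; compare against these criteria.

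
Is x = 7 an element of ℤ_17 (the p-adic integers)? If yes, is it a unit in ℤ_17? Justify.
x ∈ ℤ_17^× (unit); v_17(x) = 0

ℤ_17 = {x ∈ ℚ_17 : v_17(x) ≥ 0} and ℤ_17^× = {x ∈ ℤ_17 : v_17(x) = 0}. Here v_17(7) = v_17(num) − v_17(den) = 0; compare against these criteria.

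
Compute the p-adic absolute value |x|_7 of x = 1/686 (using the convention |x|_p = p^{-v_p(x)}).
|1/686|_7 = 343

Step 1 — compute v_7(x) by factoring powers of 7 out of the numerator and denominator: v_7(1/686) = -3. Step 2 — apply |x|_p = p^{-v_p(x)} = 7^{3} = 343.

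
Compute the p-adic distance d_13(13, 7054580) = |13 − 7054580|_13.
d_13(13, 7054580) = 1/371293

Step 1 — x − y = 13 − 7054580 = -7054567. Step 2 — v_13(-7054567) = 5 (factor: -7054567 = −(13^5 · 19); the sign does not affect v_p). Step 3 — |x − y|_13 = 13^{-5} = 1/371293.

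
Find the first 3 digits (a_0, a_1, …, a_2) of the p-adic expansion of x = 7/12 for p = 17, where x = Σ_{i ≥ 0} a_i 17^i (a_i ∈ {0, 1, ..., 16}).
(a_0, …, a_2) = (2, 7, 1)

v_17(7/12) = 0 (numerator and denominator both coprime to 17), so x ∈ ℤ_17^×. Compute digits iteratively via a_i = x_i mod 17, x_{i+1} = (x_i − a_i)/17, with x_0 = x:
  x_0 = 7/12;  a_0 = 2;  x_1 = (x_0 − 2)/17 = -1/12
  x_1 = -1/12;  a_1 = 7;  x_2 = (x_1 − 7)/17 = -5/12
  x_2 = -5/12;  a_2 = 1;  x_3 = (x_2 − 1)/17 = -1/12
Digits: (2, 7, 1).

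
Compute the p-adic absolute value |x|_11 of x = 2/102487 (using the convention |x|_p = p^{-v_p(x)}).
|2/102487|_11 = 14641

Step 1 — compute v_11(x) by factoring powers of 11 out of the numerator and denominator: v_11(2/102487) = -4. Step 2 — apply |x|_p = p^{-v_p(x)} = 11^{4} = 14641.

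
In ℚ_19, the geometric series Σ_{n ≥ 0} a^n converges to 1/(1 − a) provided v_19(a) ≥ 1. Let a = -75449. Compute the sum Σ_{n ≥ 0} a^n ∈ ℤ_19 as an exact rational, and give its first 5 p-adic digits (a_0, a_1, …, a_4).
Σ a^n = 1/(1 − a) = 1/75450;  first 5 digits = (1, 0, 0, 8, 18)

v_19(a) = 3 ≥ 1, so the series converges in ℤ_19 to 1/(1 − a) = 1/(1 − (-75449)) = 1/75450. Expand this rational in ℤ_19: compute digits iteratively via d_i = x_i mod 19, x_{i+1} = (x_i − d_i)/19. The first 5 digits are (1, 0, 0, 8, 18).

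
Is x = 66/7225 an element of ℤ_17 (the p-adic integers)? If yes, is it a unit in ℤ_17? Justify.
x ∉ ℤ_17 (v_17(x) = -2 < 0)

ℤ_17 = {x ∈ ℚ_17 : v_17(x) ≥ 0} and ℤ_17^× = {x ∈ ℤ_17 : v_17(x) = 0}. Here v_17(66/7225) = v_17(num) − v_17(den) = -2; compare against these criteria.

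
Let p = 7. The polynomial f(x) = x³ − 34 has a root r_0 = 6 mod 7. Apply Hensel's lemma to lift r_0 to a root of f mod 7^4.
r_3 = 1252 (mod 2401)

Hensel: r_{i+1} = r_i − f(r_i)/f′(r_i) mod 7^{i+2}, where f′(x) = 3x². Iterate:
  r_0 = 6 (mod 7)
  r_1 = 27 (mod 49)
  r_2 = 223 (mod 343)
  r_3 = 1252 (mod 2401)
Final: r = 1252 with f(r) ≡ 0 mod 7^4.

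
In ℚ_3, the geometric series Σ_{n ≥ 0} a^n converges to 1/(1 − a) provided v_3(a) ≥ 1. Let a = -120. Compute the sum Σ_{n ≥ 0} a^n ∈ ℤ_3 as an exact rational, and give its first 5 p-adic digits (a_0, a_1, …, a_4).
Σ a^n = 1/(1 − a) = 1/121;  first 5 digits = (1, 2, 2, 2, 2)

v_3(a) = 1 ≥ 1, so the series converges in ℤ_3 to 1/(1 − a) = 1/(1 − (-120)) = 1/121. Expand this rational in ℤ_3: compute digits iteratively via d_i = x_i mod 3, x_{i+1} = (x_i − d_i)/3. The first 5 digits are (1, 2, 2, 2, 2).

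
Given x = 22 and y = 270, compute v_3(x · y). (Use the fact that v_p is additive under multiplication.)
v_3(5940) = 3

v_p(x) = 0 (factor: 22 = 3^0 · 22); v_p(y) = 3 (factor: 270 = 3^3 · 10). Additivity: v_p(xy) = v_p(x) + v_p(y) = 0 + 3 = 3. (Direct check: xy = 5940 = 3^3 · (220).)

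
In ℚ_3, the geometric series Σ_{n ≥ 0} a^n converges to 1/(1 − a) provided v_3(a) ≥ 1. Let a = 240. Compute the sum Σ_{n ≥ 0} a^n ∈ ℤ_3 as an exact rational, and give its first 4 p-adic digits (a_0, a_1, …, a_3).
Σ a^n = 1/(1 − a) = -1/239;  first 4 digits = (1, 2, 0, 2)

v_3(a) = 1 ≥ 1, so the series converges in ℤ_3 to 1/(1 − a) = 1/(1 − 240) = -1/239. Expand this rational in ℤ_3: compute digits iteratively via d_i = x_i mod 3, x_{i+1} = (x_i − d_i)/3. The first 4 digits are (1, 2, 0, 2).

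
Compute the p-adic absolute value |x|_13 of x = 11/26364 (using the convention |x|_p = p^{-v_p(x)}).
|11/26364|_13 = 2197

Step 1 — compute v_13(x) by factoring powers of 13 out of the numerator and denominator: v_13(11/26364) = -3. Step 2 — apply |x|_p = p^{-v_p(x)} = 13^{3} = 2197.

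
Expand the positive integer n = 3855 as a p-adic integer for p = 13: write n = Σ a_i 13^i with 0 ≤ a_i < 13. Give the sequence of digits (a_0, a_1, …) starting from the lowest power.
(a_0, a_1, …) = (7, 10, 9, 1)

Repeated division by 13 gives the digits low-to-high: 3855 = 7 + 10·13^1 + 9·13^2 + 1·13^3. Digit sequence: (7, 10, 9, 1).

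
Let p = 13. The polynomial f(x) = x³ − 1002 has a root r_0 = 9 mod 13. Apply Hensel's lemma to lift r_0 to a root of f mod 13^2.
r_1 = 152 (mod 169)

Hensel: r_{i+1} = r_i − f(r_i)/f′(r_i) mod 13^{i+2}, where f′(x) = 3x². Iterate:
  r_0 = 9 (mod 13)
  r_1 = 152 (mod 169)
Final: r = 152 with f(r) ≡ 0 mod 13^2.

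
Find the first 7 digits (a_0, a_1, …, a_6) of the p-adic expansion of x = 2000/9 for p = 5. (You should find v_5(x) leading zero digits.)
(a_0, …, a_6) = (0, 0, 0, 4, 4, 3, 2)

v_5(2000/9) = 3, so a_0 = ... = a_2 = 0. Factor out: x = 5^3 · u with u = 16/9 a unit in ℤ_5. Expand u iteratively via a_{v+i} = u_i mod 5, u_{i+1} = (u_i − a_{v+i})/5:
  u_0 = 16/9;  a_3 = 4;  u_1 = (u_0 − 4)/5 = -4/9
  u_1 = -4/9;  a_4 = 4;  u_2 = (u_1 − 4)/5 = -8/9
  u_2 = -8/9;  a_5 = 3;  u_3 = (u_2 − 3)/5 = -7/9
  u_3 = -7/9;  a_6 = 2;  u_4 = (u_3 − 2)/5 = -5/9
Digits: (0, 0, 0, 4, 4, 3, 2).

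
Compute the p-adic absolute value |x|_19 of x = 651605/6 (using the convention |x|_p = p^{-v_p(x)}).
|651605/6|_19 = 1/130321

Step 1 — compute v_19(x) by factoring powers of 19 out of the numerator and denominator: v_19(651605/6) = 4. Step 2 — apply |x|_p = p^{-v_p(x)} = 19^{-4} = 1/130321.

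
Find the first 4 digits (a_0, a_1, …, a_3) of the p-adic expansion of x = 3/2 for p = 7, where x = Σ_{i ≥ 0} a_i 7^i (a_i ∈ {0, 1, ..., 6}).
(a_0, …, a_3) = (5, 3, 3, 3)

v_7(3/2) = 0 (numerator and denominator both coprime to 7), so x ∈ ℤ_7^×. Compute digits iteratively via a_i = x_i mod 7, x_{i+1} = (x_i − a_i)/7, with x_0 = x:
  x_0 = 3/2;  a_0 = 5;  x_1 = (x_0 − 5)/7 = -1/2
  x_1 = -1/2;  a_1 = 3;  x_2 = (x_1 − 3)/7 = -1/2
  x_2 = -1/2;  a_2 = 3;  x_3 = (x_2 − 3)/7 = -1/2
  x_3 = -1/2;  a_3 = 3;  x_4 = (x_3 − 3)/7 = -1/2
Digits: (5, 3, 3, 3).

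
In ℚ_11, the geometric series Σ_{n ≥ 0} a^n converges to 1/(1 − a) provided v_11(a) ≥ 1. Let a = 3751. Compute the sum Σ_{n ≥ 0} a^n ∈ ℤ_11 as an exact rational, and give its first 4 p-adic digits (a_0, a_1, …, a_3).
Σ a^n = 1/(1 − a) = -1/3750;  first 4 digits = (1, 0, 9, 2)

v_11(a) = 2 ≥ 1, so the series converges in ℤ_11 to 1/(1 − a) = 1/(1 − 3751) = -1/3750. Expand this rational in ℤ_11: compute digits iteratively via d_i = x_i mod 11, x_{i+1} = (x_i − d_i)/11. The first 4 digits are (1, 0, 9, 2).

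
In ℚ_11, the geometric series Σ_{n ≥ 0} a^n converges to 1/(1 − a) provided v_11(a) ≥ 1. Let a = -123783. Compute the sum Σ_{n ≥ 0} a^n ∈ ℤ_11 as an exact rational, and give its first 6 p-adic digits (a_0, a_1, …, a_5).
Σ a^n = 1/(1 − a) = 1/123784;  first 6 digits = (1, 0, 0, 6, 2, 10)

v_11(a) = 3 ≥ 1, so the series converges in ℤ_11 to 1/(1 − a) = 1/(1 − (-123783)) = 1/123784. Expand this rational in ℤ_11: compute digits iteratively via d_i = x_i mod 11, x_{i+1} = (x_i − d_i)/11. The first 6 digits are (1, 0, 0, 6, 2, 10).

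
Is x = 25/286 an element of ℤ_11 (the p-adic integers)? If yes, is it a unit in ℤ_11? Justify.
x ∉ ℤ_11 (v_11(x) = -1 < 0)

ℤ_11 = {x ∈ ℚ_11 : v_11(x) ≥ 0} and ℤ_11^× = {x ∈ ℤ_11 : v_11(x) = 0}. Here v_11(25/286) = v_11(num) − v_11(den) = -1; compare against these criteria.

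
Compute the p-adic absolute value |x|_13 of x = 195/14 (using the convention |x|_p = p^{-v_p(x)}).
|195/14|_13 = 1/13

Step 1 — compute v_13(x) by factoring powers of 13 out of the numerator and denominator: v_13(195/14) = 1. Step 2 — apply |x|_p = p^{-v_p(x)} = 13^{-1} = 1/13.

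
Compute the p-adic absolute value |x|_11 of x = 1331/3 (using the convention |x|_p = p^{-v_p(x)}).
|1331/3|_11 = 1/1331

Step 1 — compute v_11(x) by factoring powers of 11 out of the numerator and denominator: v_11(1331/3) = 3. Step 2 — apply |x|_p = p^{-v_p(x)} = 11^{-3} = 1/1331.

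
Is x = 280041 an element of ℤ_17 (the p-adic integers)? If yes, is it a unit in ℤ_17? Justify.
x ∈ ℤ_17 but not a unit; v_17(x) = 3 > 0

ℤ_17 = {x ∈ ℚ_17 : v_17(x) ≥ 0} and ℤ_17^× = {x ∈ ℤ_17 : v_17(x) = 0}. Here v_17(280041) = v_17(num) − v_17(den) = 3; compare against these criteria.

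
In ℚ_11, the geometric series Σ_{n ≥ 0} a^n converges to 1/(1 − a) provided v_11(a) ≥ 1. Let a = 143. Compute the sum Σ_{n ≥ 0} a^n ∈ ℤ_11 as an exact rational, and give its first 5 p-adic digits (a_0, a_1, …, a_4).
Σ a^n = 1/(1 − a) = -1/142;  first 5 digits = (1, 2, 5, 1, 8)

v_11(a) = 1 ≥ 1, so the series converges in ℤ_11 to 1/(1 − a) = 1/(1 − 143) = -1/142. Expand this rational in ℤ_11: compute digits iteratively via d_i = x_i mod 11, x_{i+1} = (x_i − d_i)/11. The first 5 digits are (1, 2, 5, 1, 8).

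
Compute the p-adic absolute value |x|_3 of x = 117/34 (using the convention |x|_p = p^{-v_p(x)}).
|117/34|_3 = 1/9

Step 1 — compute v_3(x) by factoring powers of 3 out of the numerator and denominator: v_3(117/34) = 2. Step 2 — apply |x|_p = p^{-v_p(x)} = 3^{-2} = 1/9.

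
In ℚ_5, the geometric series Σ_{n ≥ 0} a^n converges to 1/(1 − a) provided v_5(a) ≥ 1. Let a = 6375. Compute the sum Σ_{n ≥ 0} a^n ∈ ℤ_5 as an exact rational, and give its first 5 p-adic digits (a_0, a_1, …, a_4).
Σ a^n = 1/(1 − a) = -1/6374;  first 5 digits = (1, 0, 0, 1, 0)

v_5(a) = 3 ≥ 1, so the series converges in ℤ_5 to 1/(1 − a) = 1/(1 − 6375) = -1/6374. Expand this rational in ℤ_5: compute digits iteratively via d_i = x_i mod 5, x_{i+1} = (x_i − d_i)/5. The first 5 digits are (1, 0, 0, 1, 0).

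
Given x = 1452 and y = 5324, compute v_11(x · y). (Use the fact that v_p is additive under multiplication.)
v_11(7730448) = 5

v_p(x) = 2 (factor: 1452 = 11^2 · 12); v_p(y) = 3 (factor: 5324 = 11^3 · 4). Additivity: v_p(xy) = v_p(x) + v_p(y) = 2 + 3 = 5. (Direct check: xy = 7730448 = 11^5 · (48).)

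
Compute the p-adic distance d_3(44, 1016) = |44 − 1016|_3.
d_3(44, 1016) = 1/243

Step 1 — x − y = 44 − 1016 = -972. Step 2 — v_3(-972) = 5 (factor: -972 = −(3^5 · 4); the sign does not affect v_p). Step 3 — |x − y|_3 = 3^{-5} = 1/243.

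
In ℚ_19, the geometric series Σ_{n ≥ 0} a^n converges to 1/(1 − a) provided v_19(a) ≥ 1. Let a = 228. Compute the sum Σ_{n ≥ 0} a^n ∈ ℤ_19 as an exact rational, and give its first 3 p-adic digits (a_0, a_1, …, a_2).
Σ a^n = 1/(1 − a) = -1/227;  first 3 digits = (1, 12, 11)

v_19(a) = 1 ≥ 1, so the series converges in ℤ_19 to 1/(1 − a) = 1/(1 − 228) = -1/227. Expand this rational in ℤ_19: compute digits iteratively via d_i = x_i mod 19, x_{i+1} = (x_i − d_i)/19. The first 3 digits are (1, 12, 11).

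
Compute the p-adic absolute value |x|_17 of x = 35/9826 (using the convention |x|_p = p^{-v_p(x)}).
|35/9826|_17 = 4913

Step 1 — compute v_17(x) by factoring powers of 17 out of the numerator and denominator: v_17(35/9826) = -3. Step 2 — apply |x|_p = p^{-v_p(x)} = 17^{3} = 4913.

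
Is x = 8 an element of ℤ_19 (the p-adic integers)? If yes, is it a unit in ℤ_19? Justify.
x ∈ ℤ_19^× (unit); v_19(x) = 0

ℤ_19 = {x ∈ ℚ_19 : v_19(x) ≥ 0} and ℤ_19^× = {x ∈ ℤ_19 : v_19(x) = 0}. Here v_19(8) = v_19(num) − v_19(den) = 0; compare against these criteria.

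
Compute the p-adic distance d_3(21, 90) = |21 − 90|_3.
d_3(21, 90) = 1/3

Step 1 — x − y = 21 − 90 = -69. Step 2 — v_3(-69) = 1 (factor: -69 = −(3^1 · 23); the sign does not affect v_p). Step 3 — |x − y|_3 = 3^{-1} = 1/3.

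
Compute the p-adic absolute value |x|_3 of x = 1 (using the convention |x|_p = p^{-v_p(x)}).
|1|_3 = 1

Step 1 — compute v_3(x) by factoring powers of 3 out of the numerator and denominator: v_3(1) = 0. Step 2 — apply |x|_p = p^{-v_p(x)} = 3^{0} = 1.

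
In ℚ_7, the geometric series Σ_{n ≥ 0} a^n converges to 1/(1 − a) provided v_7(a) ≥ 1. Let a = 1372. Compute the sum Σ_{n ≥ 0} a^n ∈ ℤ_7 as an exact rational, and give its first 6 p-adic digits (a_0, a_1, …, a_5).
Σ a^n = 1/(1 − a) = -1/1371;  first 6 digits = (1, 0, 0, 4, 0, 0)

v_7(a) = 3 ≥ 1, so the series converges in ℤ_7 to 1/(1 − a) = 1/(1 − 1372) = -1/1371. Expand this rational in ℤ_7: compute digits iteratively via d_i = x_i mod 7, x_{i+1} = (x_i − d_i)/7. The first 6 digits are (1, 0, 0, 4, 0, 0).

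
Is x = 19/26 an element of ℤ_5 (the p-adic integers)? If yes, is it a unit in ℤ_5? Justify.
x ∈ ℤ_5^× (unit); v_5(x) = 0

ℤ_5 = {x ∈ ℚ_5 : v_5(x) ≥ 0} and ℤ_5^× = {x ∈ ℤ_5 : v_5(x) = 0}. Here v_5(19/26) = v_5(num) − v_5(den) = 0; compare against these criteria.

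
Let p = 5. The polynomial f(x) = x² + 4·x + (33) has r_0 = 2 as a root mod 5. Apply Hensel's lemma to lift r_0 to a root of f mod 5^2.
r_1 = 12 (mod 25)

Hensel: r_{i+1} = r_i − f(r_i)·(f′(r_i))^{-1} mod 5^{i+2}, f′(x) = 2x + 4. Iterate:
  r_0 = 2 (mod 5)
  r_1 = 12 (mod 25)
Final: r = 12 satisfies f(r) ≡ 0 mod 5^2.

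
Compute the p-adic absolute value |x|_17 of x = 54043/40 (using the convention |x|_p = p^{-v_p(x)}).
|54043/40|_17 = 1/4913

Step 1 — compute v_17(x) by factoring powers of 17 out of the numerator and denominator: v_17(54043/40) = 3. Step 2 — apply |x|_p = p^{-v_p(x)} = 17^{-3} = 1/4913.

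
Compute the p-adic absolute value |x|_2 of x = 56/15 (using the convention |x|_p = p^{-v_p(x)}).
|56/15|_2 = 1/8

Step 1 — compute v_2(x) by factoring powers of 2 out of the numerator and denominator: v_2(56/15) = 3. Step 2 — apply |x|_p = p^{-v_p(x)} = 2^{-3} = 1/8.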